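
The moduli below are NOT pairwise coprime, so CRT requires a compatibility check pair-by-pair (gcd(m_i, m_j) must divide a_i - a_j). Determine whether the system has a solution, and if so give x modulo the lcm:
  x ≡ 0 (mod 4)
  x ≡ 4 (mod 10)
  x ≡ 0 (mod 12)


Moduli 4, 10, 12 are not pairwise coprime, so CRT works modulo lcm(m_i) when all pairwise compatibility conditions hold.
Pairwise compatibility: gcd(m_i, m_j) must divide a_i - a_j for every pair.
Merge one congruence at a time:
  Start: x ≡ 0 (mod 4).
  Combine with x ≡ 4 (mod 10): gcd(4, 10) = 2; 4 - 0 = 4, which IS divisible by 2, so compatible.
    Write x = 0 + 4·t and substitute into x ≡ 4 (mod 10): 4·t ≡ 4 − 0 = 4 (mod 10).
    Divide the congruence (and modulus) by g = 2: 2·t ≡ 2 (mod 5).
    The inverse of 2 mod 5 is 3 (since 2·3 = 6 = 1·5 + 1), so t ≡ 3·2 = 6 ≡ 1 (mod 5).
    Then x = 0 + 4·1 = 4, valid modulo lcm(4, 10) = 20: x ≡ 4 (mod 20).
  Combine with x ≡ 0 (mod 12): gcd(20, 12) = 4; 0 - 4 = -4, which IS divisible by 4, so compatible.
    Write x = 4 + 20·t and substitute into x ≡ 0 (mod 12): 20·t ≡ 0 − 4 = -4 (mod 12).
    Divide the congruence (and modulus) by g = 4: 5·t ≡ -1 (mod 3).
    Reduce coefficients mod 3: 2·t ≡ 2 (mod 3).
    The inverse of 2 mod 3 is 2 (since 2·2 = 4 = 1·3 + 1), so t ≡ 2·2 = 4 ≡ 1 (mod 3).
    Then x = 4 + 20·1 = 24, valid modulo lcm(20, 12) = 60: x ≡ 24 (mod 60).
Verify: 24 mod 4 = 0, 24 mod 10 = 4, 24 mod 12 = 0.

x ≡ 24 (mod 60).


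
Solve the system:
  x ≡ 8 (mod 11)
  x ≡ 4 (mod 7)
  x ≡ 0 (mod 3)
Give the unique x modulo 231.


Moduli 11, 7, 3 are pairwise coprime; by CRT there is a unique solution modulo M = 11 · 7 · 3 = 231.
Solve pairwise, accumulating the modulus:
  Start with x ≡ 8 (mod 11).
  Combine with x ≡ 4 (mod 7): since gcd(11, 7) = 1, we get a unique residue mod 77.
    Write x = 8 + 11·t and substitute into x ≡ 4 (mod 7): 11·t ≡ 4 − 8 = -4 (mod 7).
    Reduce coefficients mod 7: 4·t ≡ 3 (mod 7).
    The inverse of 4 mod 7 is 2 (since 4·2 = 8 = 1·7 + 1), so t ≡ 2·3 = 6 ≡ 6 (mod 7).
    Then x = 8 + 11·6 = 74, valid modulo lcm(11, 7) = 77: x ≡ 74 (mod 77).
  Combine with x ≡ 0 (mod 3): since gcd(77, 3) = 1, we get a unique residue mod 231.
    Write x = 74 + 77·t and substitute into x ≡ 0 (mod 3): 77·t ≡ 0 − 74 = -74 (mod 3).
    Reduce coefficients mod 3: 2·t ≡ 1 (mod 3).
    The inverse of 2 mod 3 is 2 (since 2·2 = 4 = 1·3 + 1), so t ≡ 2·1 = 2 ≡ 2 (mod 3).
    Then x = 74 + 77·2 = 228, valid modulo lcm(77, 3) = 231: x ≡ 228 (mod 231).
Verify: 228 mod 11 = 8 ✓, 228 mod 7 = 4 ✓, 228 mod 3 = 0 ✓.

x ≡ 228 (mod 231).


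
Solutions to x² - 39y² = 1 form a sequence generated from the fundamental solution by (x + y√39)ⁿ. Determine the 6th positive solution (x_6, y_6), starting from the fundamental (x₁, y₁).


Step 1: Find the fundamental solution (x₁, y₁) of x² - 39y² = 1.
  Expand √39 as a continued fraction. a₀ = ⌊√39⌋ = 6; iterate m_{k+1} = d_k·a_k − m_k, d_{k+1} = (39 − m_{k+1}²)/d_k, a_{k+1} = ⌊(a₀ + m_{k+1})/d_{k+1}⌋ (starting m₀ = 0, d₀ = 1), with convergents p_k = a_k·p_{k-1} + p_{k-2}, q_k = a_k·q_{k-1} + q_{k-2} (p₋₁ = 1, q₋₁ = 0):
  k = 0: a₀ = 6; p₀/q₀ = 6/1; p₀² − 39·q₀² = 36 − 39 = -3.
  k = 1: m = 6, d = 3, a = ⌊(6 + 6)/3⌋ = 4; p/q = (4·6 + 1)/(4·1 + 0) = 25/4; p² − 39·q² = 625 − 624 = 1.
  The first convergent with p² − 39·q² = 1 gives the fundamental solution (x₁, y₁) = (25, 4).
Step 2: Apply the recurrence (x_{n+1}, y_{n+1}) = (x₁x_n + 39y₁y_n, x₁y_n + y₁x_n) repeatedly.
  From (x_1, y_1) = (25, 4): x_2 = 25·25 + 39·4·4 = 1249; y_2 = 25·4 + 4·25 = 200.
  From (x_2, y_2) = (1249, 200): x_3 = 25·1249 + 39·4·200 = 62425; y_3 = 25·200 + 4·1249 = 9996.
  From (x_3, y_3) = (62425, 9996): x_4 = 25·62425 + 39·4·9996 = 3120001; y_4 = 25·9996 + 4·62425 = 499600.
  From (x_4, y_4) = (3120001, 499600): x_5 = 25·3120001 + 39·4·499600 = 155937625; y_5 = 25·499600 + 4·3120001 = 24970004.
  From (x_5, y_5) = (155937625, 24970004): x_6 = 25·155937625 + 39·4·24970004 = 7793761249; y_6 = 25·24970004 + 4·155937625 = 1248000600.
Step 3: Verify x_6² - 39·y_6² = 60742714406414040001 - 60742714406414040000 = 1 (should be 1). ✓

(x_1, y_1) = (25, 4); (x_6, y_6) = (7793761249, 1248000600).


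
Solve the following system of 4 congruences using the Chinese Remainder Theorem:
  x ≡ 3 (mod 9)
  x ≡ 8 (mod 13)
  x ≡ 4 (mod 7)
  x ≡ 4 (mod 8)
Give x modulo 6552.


Product of moduli M = 9 · 13 · 7 · 8 = 6552.
Merge one congruence at a time:
  Start: x ≡ 3 (mod 9).
  Combine with x ≡ 8 (mod 13); new modulus lcm = 117.
    Write x = 3 + 9·t and substitute into x ≡ 8 (mod 13): 9·t ≡ 8 − 3 = 5 (mod 13).
    The inverse of 9 mod 13 is 3 (since 9·3 = 27 = 2·13 + 1), so t ≡ 3·5 = 15 ≡ 2 (mod 13).
    Then x = 3 + 9·2 = 21, valid modulo lcm(9, 13) = 117: x ≡ 21 (mod 117).
  Combine with x ≡ 4 (mod 7); new modulus lcm = 819.
    Write x = 21 + 117·t and substitute into x ≡ 4 (mod 7): 117·t ≡ 4 − 21 = -17 (mod 7).
    Reduce coefficients mod 7: 5·t ≡ 4 (mod 7).
    The inverse of 5 mod 7 is 3 (since 5·3 = 15 = 2·7 + 1), so t ≡ 3·4 = 12 ≡ 5 (mod 7).
    Then x = 21 + 117·5 = 606, valid modulo lcm(117, 7) = 819: x ≡ 606 (mod 819).
  Combine with x ≡ 4 (mod 8); new modulus lcm = 6552.
    Write x = 606 + 819·t and substitute into x ≡ 4 (mod 8): 819·t ≡ 4 − 606 = -602 (mod 8).
    Reduce coefficients mod 8: 3·t ≡ 6 (mod 8).
    The inverse of 3 mod 8 is 3 (since 3·3 = 9 = 1·8 + 1), so t ≡ 3·6 = 18 ≡ 2 (mod 8).
    Then x = 606 + 819·2 = 2244, valid modulo lcm(819, 8) = 6552: x ≡ 2244 (mod 6552).
Verify against each original: 2244 mod 9 = 3, 2244 mod 13 = 8, 2244 mod 7 = 4, 2244 mod 8 = 4.

x ≡ 2244 (mod 6552).


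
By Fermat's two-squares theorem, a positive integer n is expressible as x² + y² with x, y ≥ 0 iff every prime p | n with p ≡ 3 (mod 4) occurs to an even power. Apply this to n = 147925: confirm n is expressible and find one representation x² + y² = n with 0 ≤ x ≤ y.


Step 1: Factor n = 147925 = 5^2 · 61 · 97.
Step 2: Check the mod-4 condition on each prime factor: 5 ≡ 1 (mod 4), exponent 2; 61 ≡ 1 (mod 4), exponent 1; 97 ≡ 1 (mod 4), exponent 1.
All primes ≡ 3 (mod 4) appear to even exponent (or don't appear), so by the two-squares theorem n IS expressible as a sum of two squares.
Step 3: Build a representation. Group n = k² · m with k = 5 and m = 61 · 97 = 5917 (a product of primes ≡ 1 (mod 4)); a representation of m scales to one of n via (k·x)² + (k·y)² = k²(x² + y²). Each prime p ≡ 1 (mod 4) is itself a sum of two squares; find a² by testing p − a² for a perfect square:
  61: 61 − 1² = 60, 61 − 2² = 57, 61 − 3² = 52, 61 − 4² = 45, 61 − 5² = 36 = 6² ⇒ 61 = 5² + 6².
  97: 97 − 1² = 96, 97 − 2² = 93, 97 − 3² = 88, 97 − 4² = 81 = 9² ⇒ 97 = 4² + 9².
  Combine using the Brahmagupta–Fibonacci identity (a² + b²)(c² + d²) = (ac − bd)² + (ad + bc)² = (ac + bd)² + (ad − bc)²:
  61 · 97 = 5917: from (5² + 6²)(4² + 9²), take (5·4 − 6·9, 5·9 + 6·4) = (20 − 54, 45 + 24) = (-34, 69); dropping signs (only squares matter) gives (34, 69); check 34² + 69² = 1156 + 4761 = 5917 ✓.
  Scale by k = 5: (5·34, 5·69) = (170, 345).
Step 4: Order so x ≤ y and verify: 170² + 345² = 28900 + 119025 = 147925 = n. ✓

n = 147925 = 170² + 345² (one valid representation with x ≤ y).


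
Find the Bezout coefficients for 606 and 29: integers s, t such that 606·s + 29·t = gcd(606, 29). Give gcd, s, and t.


Euclidean algorithm on (606, 29) — divide until remainder is 0:
  606 = 20 · 29 + 26
  29 = 1 · 26 + 3
  26 = 8 · 3 + 2
  3 = 1 · 2 + 1
  2 = 2 · 1 + 0
gcd(606, 29) = 1.
Track Bezout coefficients alongside the remainders: start with r₀ = 606 = a·1 + b·0 (s = 1, t = 0) and r₁ = 29 = a·0 + b·1 (s = 0, t = 1); each new remainder r_{k+1} = r_{k-1} − q_k·r_k inherits s_{k+1} = s_{k-1} − q_k·s_k, t_{k+1} = t_{k-1} − q_k·t_k, so r_k = a·s_k + b·t_k at every step:
  q = 20: r = 26, s = 1 − 20·0 = 1, t = 0 − 20·1 = -20  (check: 606·1 + 29·(-20) = 26)
  q = 1: r = 3, s = 0 − 1·1 = -1, t = 1 − 1·(-20) = 21  (check: 606·(-1) + 29·21 = 3)
  q = 8: r = 2, s = 1 − 8·(-1) = 9, t = -20 − 8·21 = -188  (check: 606·9 + 29·(-188) = 2)
  q = 1: r = 1, s = -1 − 1·9 = -10, t = 21 − 1·(-188) = 209  (check: 606·(-10) + 29·209 = 1)
The row with r = 1 (the gcd) gives the Bezout coefficients s = -10, t = 209.
Result: 606 · (-10) + 29 · (209) = 1.

gcd(606, 29) = 1; s = -10, t = 209 (check: 606·(-10) + 29·209 = 1).


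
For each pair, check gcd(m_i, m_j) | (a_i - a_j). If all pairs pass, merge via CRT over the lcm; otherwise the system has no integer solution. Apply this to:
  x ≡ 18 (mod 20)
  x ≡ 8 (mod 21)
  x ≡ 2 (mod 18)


Moduli 20, 21, 18 are not pairwise coprime, so CRT works modulo lcm(m_i) when all pairwise compatibility conditions hold.
Pairwise compatibility: gcd(m_i, m_j) must divide a_i - a_j for every pair.
Merge one congruence at a time:
  Start: x ≡ 18 (mod 20).
  Combine with x ≡ 8 (mod 21): gcd(20, 21) = 1; 8 - 18 = -10, which IS divisible by 1, so compatible.
    Write x = 18 + 20·t and substitute into x ≡ 8 (mod 21): 20·t ≡ 8 − 18 = -10 (mod 21).
    Reduce coefficients mod 21: 20·t ≡ 11 (mod 21).
    The inverse of 20 mod 21 is 20 (since 20·20 = 400 = 19·21 + 1), so t ≡ 20·11 = 220 ≡ 10 (mod 21).
    Then x = 18 + 20·10 = 218, valid modulo lcm(20, 21) = 420: x ≡ 218 (mod 420).
  Combine with x ≡ 2 (mod 18): gcd(420, 18) = 6; 2 - 218 = -216, which IS divisible by 6, so compatible.
    Write x = 218 + 420·t and substitute into x ≡ 2 (mod 18): 420·t ≡ 2 − 218 = -216 (mod 18).
    Divide the congruence (and modulus) by g = 6: 70·t ≡ -36 (mod 3).
    Reduce coefficients mod 3: 1·t ≡ 0 (mod 3).
    So t ≡ 0 (mod 3).
    Then x = 218 + 420·0 = 218, valid modulo lcm(420, 18) = 1260: x ≡ 218 (mod 1260).
Verify: 218 mod 20 = 18, 218 mod 21 = 8, 218 mod 18 = 2.

x ≡ 218 (mod 1260).


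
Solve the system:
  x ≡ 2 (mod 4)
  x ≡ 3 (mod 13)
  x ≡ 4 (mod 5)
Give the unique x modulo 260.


Moduli 4, 13, 5 are pairwise coprime; by CRT there is a unique solution modulo M = 4 · 13 · 5 = 260.
Solve pairwise, accumulating the modulus:
  Start with x ≡ 2 (mod 4).
  Combine with x ≡ 3 (mod 13): since gcd(4, 13) = 1, we get a unique residue mod 52.
    Write x = 2 + 4·t and substitute into x ≡ 3 (mod 13): 4·t ≡ 3 − 2 = 1 (mod 13).
    The inverse of 4 mod 13 is 10 (since 4·10 = 40 = 3·13 + 1), so t ≡ 10·1 = 10 ≡ 10 (mod 13).
    Then x = 2 + 4·10 = 42, valid modulo lcm(4, 13) = 52: x ≡ 42 (mod 52).
  Combine with x ≡ 4 (mod 5): since gcd(52, 5) = 1, we get a unique residue mod 260.
    Write x = 42 + 52·t and substitute into x ≡ 4 (mod 5): 52·t ≡ 4 − 42 = -38 (mod 5).
    Reduce coefficients mod 5: 2·t ≡ 2 (mod 5).
    The inverse of 2 mod 5 is 3 (since 2·3 = 6 = 1·5 + 1), so t ≡ 3·2 = 6 ≡ 1 (mod 5).
    Then x = 42 + 52·1 = 94, valid modulo lcm(52, 5) = 260: x ≡ 94 (mod 260).
Verify: 94 mod 4 = 2 ✓, 94 mod 13 = 3 ✓, 94 mod 5 = 4 ✓.

x ≡ 94 (mod 260).


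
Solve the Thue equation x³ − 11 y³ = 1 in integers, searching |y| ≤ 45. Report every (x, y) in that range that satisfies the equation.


The equation is x³ - 11y³ = 1. For fixed y, x³ = 11·y³ + 1, so a solution requires the RHS to be a perfect cube.
Strategy: iterate y from -45 to 45, compute RHS = 11·y³ + 1, and check whether it is a (positive or negative) perfect cube.
Check small values of y:
  y = 0: RHS = 1 = (1)³ ⇒ x = 1 works.
  y = 1: RHS = 12 is not a perfect cube.
  y = -1: RHS = -10 is not a perfect cube.
  y = 2: RHS = 89 is not a perfect cube.
  y = -2: RHS = -87 is not a perfect cube.
  y = 3: RHS = 298 is not a perfect cube.
  y = -3: RHS = -296 is not a perfect cube.
Continuing the search up to |y| = 45 finds no further solutions beyond those listed.
Collected solutions: (1, 0).

Solutions (with |y| ≤ 45): (1, 0).


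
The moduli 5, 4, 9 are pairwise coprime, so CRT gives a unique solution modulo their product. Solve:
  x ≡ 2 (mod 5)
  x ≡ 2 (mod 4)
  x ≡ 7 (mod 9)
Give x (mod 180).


Moduli 5, 4, 9 are pairwise coprime; by CRT there is a unique solution modulo M = 5 · 4 · 9 = 180.
Solve pairwise, accumulating the modulus:
  Start with x ≡ 2 (mod 5).
  Combine with x ≡ 2 (mod 4): since gcd(5, 4) = 1, we get a unique residue mod 20.
    Write x = 2 + 5·t and substitute into x ≡ 2 (mod 4): 5·t ≡ 2 − 2 = 0 (mod 4).
    Reduce coefficients mod 4: 1·t ≡ 0 (mod 4).
    So t ≡ 0 (mod 4).
    Then x = 2 + 5·0 = 2, valid modulo lcm(5, 4) = 20: x ≡ 2 (mod 20).
  Combine with x ≡ 7 (mod 9): since gcd(20, 9) = 1, we get a unique residue mod 180.
    Write x = 2 + 20·t and substitute into x ≡ 7 (mod 9): 20·t ≡ 7 − 2 = 5 (mod 9).
    Reduce coefficients mod 9: 2·t ≡ 5 (mod 9).
    The inverse of 2 mod 9 is 5 (since 2·5 = 10 = 1·9 + 1), so t ≡ 5·5 = 25 ≡ 7 (mod 9).
    Then x = 2 + 20·7 = 142, valid modulo lcm(20, 9) = 180: x ≡ 142 (mod 180).
Verify: 142 mod 5 = 2 ✓, 142 mod 4 = 2 ✓, 142 mod 9 = 7 ✓.

x ≡ 142 (mod 180).


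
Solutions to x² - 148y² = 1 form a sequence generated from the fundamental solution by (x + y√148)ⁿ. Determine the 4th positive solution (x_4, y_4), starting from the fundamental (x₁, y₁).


Step 1: Find the fundamental solution (x₁, y₁) of x² - 148y² = 1.
  Expand √148 as a continued fraction. a₀ = ⌊√148⌋ = 12; iterate m_{k+1} = d_k·a_k − m_k, d_{k+1} = (148 − m_{k+1}²)/d_k, a_{k+1} = ⌊(a₀ + m_{k+1})/d_{k+1}⌋ (starting m₀ = 0, d₀ = 1), with convergents p_k = a_k·p_{k-1} + p_{k-2}, q_k = a_k·q_{k-1} + q_{k-2} (p₋₁ = 1, q₋₁ = 0):
  k = 0: a₀ = 12; p₀/q₀ = 12/1; p₀² − 148·q₀² = 144 − 148 = -4.
  k = 1: m = 12, d = 4, a = ⌊(12 + 12)/4⌋ = 6; p/q = (6·12 + 1)/(6·1 + 0) = 73/6; p² − 148·q² = 5329 − 5328 = 1.
  The first convergent with p² − 148·q² = 1 gives the fundamental solution (x₁, y₁) = (73, 6).
Step 2: Apply the recurrence (x_{n+1}, y_{n+1}) = (x₁x_n + 148y₁y_n, x₁y_n + y₁x_n) repeatedly.
  From (x_1, y_1) = (73, 6): x_2 = 73·73 + 148·6·6 = 10657; y_2 = 73·6 + 6·73 = 876.
  From (x_2, y_2) = (10657, 876): x_3 = 73·10657 + 148·6·876 = 1555849; y_3 = 73·876 + 6·10657 = 127890.
  From (x_3, y_3) = (1555849, 127890): x_4 = 73·1555849 + 148·6·127890 = 227143297; y_4 = 73·127890 + 6·1555849 = 18671064.
Step 3: Verify x_4² - 148·y_4² = 51594077372030209 - 51594077372030208 = 1 (should be 1). ✓

(x_1, y_1) = (73, 6); (x_4, y_4) = (227143297, 18671064).


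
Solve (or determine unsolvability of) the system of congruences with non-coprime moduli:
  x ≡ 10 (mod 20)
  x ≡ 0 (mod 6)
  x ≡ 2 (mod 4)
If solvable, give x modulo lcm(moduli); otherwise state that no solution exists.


Moduli 20, 6, 4 are not pairwise coprime, so CRT works modulo lcm(m_i) when all pairwise compatibility conditions hold.
Pairwise compatibility: gcd(m_i, m_j) must divide a_i - a_j for every pair.
Merge one congruence at a time:
  Start: x ≡ 10 (mod 20).
  Combine with x ≡ 0 (mod 6): gcd(20, 6) = 2; 0 - 10 = -10, which IS divisible by 2, so compatible.
    Write x = 10 + 20·t and substitute into x ≡ 0 (mod 6): 20·t ≡ 0 − 10 = -10 (mod 6).
    Divide the congruence (and modulus) by g = 2: 10·t ≡ -5 (mod 3).
    Reduce coefficients mod 3: 1·t ≡ 1 (mod 3).
    So t ≡ 1 (mod 3).
    Then x = 10 + 20·1 = 30, valid modulo lcm(20, 6) = 60: x ≡ 30 (mod 60).
  Combine with x ≡ 2 (mod 4): gcd(60, 4) = 4; 2 - 30 = -28, which IS divisible by 4, so compatible.
    Write x = 30 + 60·t and substitute into x ≡ 2 (mod 4): 60·t ≡ 2 − 30 = -28 (mod 4).
    Divide the congruence (and modulus) by g = 4: 15·t ≡ -7 (mod 1).
    Modulo 1 every t works; take t = 0.
    Then x = 30 + 60·0 = 30, valid modulo lcm(60, 4) = 60: x ≡ 30 (mod 60).
Verify: 30 mod 20 = 10, 30 mod 6 = 0, 30 mod 4 = 2.

x ≡ 30 (mod 60).


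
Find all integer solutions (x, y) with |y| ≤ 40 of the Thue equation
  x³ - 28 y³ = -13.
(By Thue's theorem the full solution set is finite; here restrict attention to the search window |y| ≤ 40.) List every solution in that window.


The equation is x³ - 28y³ = -13. For fixed y, x³ = 28·y³ − 13, so a solution requires the RHS to be a perfect cube.
Strategy: iterate y from -40 to 40, compute RHS = 28·y³ − 13, and check whether it is a (positive or negative) perfect cube.
Check small values of y:
  y = 0: RHS = -13 is not a perfect cube.
  y = 1: RHS = 15 is not a perfect cube.
  y = -1: RHS = -41 is not a perfect cube.
  y = 2: RHS = 211 is not a perfect cube.
  y = -2: RHS = -237 is not a perfect cube.
  y = 3: RHS = 743 is not a perfect cube.
  y = -3: RHS = -769 is not a perfect cube.
Continuing the search up to |y| = 40 finds no solutions either.
No (x, y) in the scanned range satisfies the equation.

No integer solutions with |y| ≤ 40.


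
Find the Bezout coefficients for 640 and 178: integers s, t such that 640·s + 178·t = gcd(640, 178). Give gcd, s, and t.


Euclidean algorithm on (640, 178) — divide until remainder is 0:
  640 = 3 · 178 + 106
  178 = 1 · 106 + 72
  106 = 1 · 72 + 34
  72 = 2 · 34 + 4
  34 = 8 · 4 + 2
  4 = 2 · 2 + 0
gcd(640, 178) = 2.
Track Bezout coefficients alongside the remainders: start with r₀ = 640 = a·1 + b·0 (s = 1, t = 0) and r₁ = 178 = a·0 + b·1 (s = 0, t = 1); each new remainder r_{k+1} = r_{k-1} − q_k·r_k inherits s_{k+1} = s_{k-1} − q_k·s_k, t_{k+1} = t_{k-1} − q_k·t_k, so r_k = a·s_k + b·t_k at every step:
  q = 3: r = 106, s = 1 − 3·0 = 1, t = 0 − 3·1 = -3  (check: 640·1 + 178·(-3) = 106)
  q = 1: r = 72, s = 0 − 1·1 = -1, t = 1 − 1·(-3) = 4  (check: 640·(-1) + 178·4 = 72)
  q = 1: r = 34, s = 1 − 1·(-1) = 2, t = -3 − 1·4 = -7  (check: 640·2 + 178·(-7) = 34)
  q = 2: r = 4, s = -1 − 2·2 = -5, t = 4 − 2·(-7) = 18  (check: 640·(-5) + 178·18 = 4)
  q = 8: r = 2, s = 2 − 8·(-5) = 42, t = -7 − 8·18 = -151  (check: 640·42 + 178·(-151) = 2)
The row with r = 2 (the gcd) gives the Bezout coefficients s = 42, t = -151.
Result: 640 · (42) + 178 · (-151) = 2.

gcd(640, 178) = 2; s = 42, t = -151 (check: 640·42 + 178·(-151) = 2).


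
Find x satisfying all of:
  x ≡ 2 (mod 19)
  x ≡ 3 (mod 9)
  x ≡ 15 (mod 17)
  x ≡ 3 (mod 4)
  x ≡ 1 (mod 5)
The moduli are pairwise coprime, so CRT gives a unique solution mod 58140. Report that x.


Product of moduli M = 19 · 9 · 17 · 4 · 5 = 58140.
Merge one congruence at a time:
  Start: x ≡ 2 (mod 19).
  Combine with x ≡ 3 (mod 9); new modulus lcm = 171.
    Write x = 2 + 19·t and substitute into x ≡ 3 (mod 9): 19·t ≡ 3 − 2 = 1 (mod 9).
    Reduce coefficients mod 9: 1·t ≡ 1 (mod 9).
    So t ≡ 1 (mod 9).
    Then x = 2 + 19·1 = 21, valid modulo lcm(19, 9) = 171: x ≡ 21 (mod 171).
  Combine with x ≡ 15 (mod 17); new modulus lcm = 2907.
    Write x = 21 + 171·t and substitute into x ≡ 15 (mod 17): 171·t ≡ 15 − 21 = -6 (mod 17).
    Reduce coefficients mod 17: 1·t ≡ 11 (mod 17).
    So t ≡ 11 (mod 17).
    Then x = 21 + 171·11 = 1902, valid modulo lcm(171, 17) = 2907: x ≡ 1902 (mod 2907).
  Combine with x ≡ 3 (mod 4); new modulus lcm = 11628.
    Write x = 1902 + 2907·t and substitute into x ≡ 3 (mod 4): 2907·t ≡ 3 − 1902 = -1899 (mod 4).
    Reduce coefficients mod 4: 3·t ≡ 1 (mod 4).
    The inverse of 3 mod 4 is 3 (since 3·3 = 9 = 2·4 + 1), so t ≡ 3·1 = 3 ≡ 3 (mod 4).
    Then x = 1902 + 2907·3 = 10623, valid modulo lcm(2907, 4) = 11628: x ≡ 10623 (mod 11628).
  Combine with x ≡ 1 (mod 5); new modulus lcm = 58140.
    Write x = 10623 + 11628·t and substitute into x ≡ 1 (mod 5): 11628·t ≡ 1 − 10623 = -10622 (mod 5).
    Reduce coefficients mod 5: 3·t ≡ 3 (mod 5).
    The inverse of 3 mod 5 is 2 (since 3·2 = 6 = 1·5 + 1), so t ≡ 2·3 = 6 ≡ 1 (mod 5).
    Then x = 10623 + 11628·1 = 22251, valid modulo lcm(11628, 5) = 58140: x ≡ 22251 (mod 58140).
Verify against each original: 22251 mod 19 = 2, 22251 mod 9 = 3, 22251 mod 17 = 15, 22251 mod 4 = 3, 22251 mod 5 = 1.

x ≡ 22251 (mod 58140).


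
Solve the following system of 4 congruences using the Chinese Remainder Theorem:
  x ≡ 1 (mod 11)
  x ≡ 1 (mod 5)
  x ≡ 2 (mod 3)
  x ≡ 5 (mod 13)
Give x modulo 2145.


Product of moduli M = 11 · 5 · 3 · 13 = 2145.
Merge one congruence at a time:
  Start: x ≡ 1 (mod 11).
  Combine with x ≡ 1 (mod 5); new modulus lcm = 55.
    Write x = 1 + 11·t and substitute into x ≡ 1 (mod 5): 11·t ≡ 1 − 1 = 0 (mod 5).
    Reduce coefficients mod 5: 1·t ≡ 0 (mod 5).
    So t ≡ 0 (mod 5).
    Then x = 1 + 11·0 = 1, valid modulo lcm(11, 5) = 55: x ≡ 1 (mod 55).
  Combine with x ≡ 2 (mod 3); new modulus lcm = 165.
    Write x = 1 + 55·t and substitute into x ≡ 2 (mod 3): 55·t ≡ 2 − 1 = 1 (mod 3).
    Reduce coefficients mod 3: 1·t ≡ 1 (mod 3).
    So t ≡ 1 (mod 3).
    Then x = 1 + 55·1 = 56, valid modulo lcm(55, 3) = 165: x ≡ 56 (mod 165).
  Combine with x ≡ 5 (mod 13); new modulus lcm = 2145.
    Write x = 56 + 165·t and substitute into x ≡ 5 (mod 13): 165·t ≡ 5 − 56 = -51 (mod 13).
    Reduce coefficients mod 13: 9·t ≡ 1 (mod 13).
    The inverse of 9 mod 13 is 3 (since 9·3 = 27 = 2·13 + 1), so t ≡ 3·1 = 3 ≡ 3 (mod 13).
    Then x = 56 + 165·3 = 551, valid modulo lcm(165, 13) = 2145: x ≡ 551 (mod 2145).
Verify against each original: 551 mod 11 = 1, 551 mod 5 = 1, 551 mod 3 = 2, 551 mod 13 = 5.

x ≡ 551 (mod 2145).


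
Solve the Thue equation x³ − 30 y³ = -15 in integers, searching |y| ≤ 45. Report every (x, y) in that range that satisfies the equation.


The equation is x³ - 30y³ = -15. For fixed y, x³ = 30·y³ − 15, so a solution requires the RHS to be a perfect cube.
Strategy: iterate y from -45 to 45, compute RHS = 30·y³ − 15, and check whether it is a (positive or negative) perfect cube.
Check small values of y:
  y = 0: RHS = -15 is not a perfect cube.
  y = 1: RHS = 15 is not a perfect cube.
  y = -1: RHS = -45 is not a perfect cube.
  y = 2: RHS = 225 is not a perfect cube.
  y = -2: RHS = -255 is not a perfect cube.
  y = 3: RHS = 795 is not a perfect cube.
  y = -3: RHS = -825 is not a perfect cube.
Continuing the search up to |y| = 45 finds no solutions either.
No (x, y) in the scanned range satisfies the equation.

No integer solutions with |y| ≤ 45.


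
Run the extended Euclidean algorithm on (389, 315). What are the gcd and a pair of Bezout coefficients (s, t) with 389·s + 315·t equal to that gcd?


Euclidean algorithm on (389, 315) — divide until remainder is 0:
  389 = 1 · 315 + 74
  315 = 4 · 74 + 19
  74 = 3 · 19 + 17
  19 = 1 · 17 + 2
  17 = 8 · 2 + 1
  2 = 2 · 1 + 0
gcd(389, 315) = 1.
Track Bezout coefficients alongside the remainders: start with r₀ = 389 = a·1 + b·0 (s = 1, t = 0) and r₁ = 315 = a·0 + b·1 (s = 0, t = 1); each new remainder r_{k+1} = r_{k-1} − q_k·r_k inherits s_{k+1} = s_{k-1} − q_k·s_k, t_{k+1} = t_{k-1} − q_k·t_k, so r_k = a·s_k + b·t_k at every step:
  q = 1: r = 74, s = 1 − 1·0 = 1, t = 0 − 1·1 = -1  (check: 389·1 + 315·(-1) = 74)
  q = 4: r = 19, s = 0 − 4·1 = -4, t = 1 − 4·(-1) = 5  (check: 389·(-4) + 315·5 = 19)
  q = 3: r = 17, s = 1 − 3·(-4) = 13, t = -1 − 3·5 = -16  (check: 389·13 + 315·(-16) = 17)
  q = 1: r = 2, s = -4 − 1·13 = -17, t = 5 − 1·(-16) = 21  (check: 389·(-17) + 315·21 = 2)
  q = 8: r = 1, s = 13 − 8·(-17) = 149, t = -16 − 8·21 = -184  (check: 389·149 + 315·(-184) = 1)
The row with r = 1 (the gcd) gives the Bezout coefficients s = 149, t = -184.
Result: 389 · (149) + 315 · (-184) = 1.

gcd(389, 315) = 1; s = 149, t = -184 (check: 389·149 + 315·(-184) = 1).


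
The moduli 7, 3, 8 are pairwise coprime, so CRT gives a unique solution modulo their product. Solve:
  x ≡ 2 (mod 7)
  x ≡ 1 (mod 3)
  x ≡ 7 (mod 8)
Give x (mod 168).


Moduli 7, 3, 8 are pairwise coprime; by CRT there is a unique solution modulo M = 7 · 3 · 8 = 168.
Solve pairwise, accumulating the modulus:
  Start with x ≡ 2 (mod 7).
  Combine with x ≡ 1 (mod 3): since gcd(7, 3) = 1, we get a unique residue mod 21.
    Write x = 2 + 7·t and substitute into x ≡ 1 (mod 3): 7·t ≡ 1 − 2 = -1 (mod 3).
    Reduce coefficients mod 3: 1·t ≡ 2 (mod 3).
    So t ≡ 2 (mod 3).
    Then x = 2 + 7·2 = 16, valid modulo lcm(7, 3) = 21: x ≡ 16 (mod 21).
  Combine with x ≡ 7 (mod 8): since gcd(21, 8) = 1, we get a unique residue mod 168.
    Write x = 16 + 21·t and substitute into x ≡ 7 (mod 8): 21·t ≡ 7 − 16 = -9 (mod 8).
    Reduce coefficients mod 8: 5·t ≡ 7 (mod 8).
    The inverse of 5 mod 8 is 5 (since 5·5 = 25 = 3·8 + 1), so t ≡ 5·7 = 35 ≡ 3 (mod 8).
    Then x = 16 + 21·3 = 79, valid modulo lcm(21, 8) = 168: x ≡ 79 (mod 168).
Verify: 79 mod 7 = 2 ✓, 79 mod 3 = 1 ✓, 79 mod 8 = 7 ✓.

x ≡ 79 (mod 168).


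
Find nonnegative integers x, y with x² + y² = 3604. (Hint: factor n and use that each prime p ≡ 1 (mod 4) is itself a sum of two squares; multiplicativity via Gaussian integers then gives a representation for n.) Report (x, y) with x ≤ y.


Step 1: Factor n = 3604 = 2^2 · 17 · 53.
Step 2: Check the mod-4 condition on each prime factor: 2 = 2 (special); 17 ≡ 1 (mod 4), exponent 1; 53 ≡ 1 (mod 4), exponent 1.
All primes ≡ 3 (mod 4) appear to even exponent (or don't appear), so by the two-squares theorem n IS expressible as a sum of two squares.
Step 3: Build a representation. Group n = k² · m with k = 2 and m = 17 · 53 = 901 (a product of primes ≡ 1 (mod 4)); a representation of m scales to one of n via (k·x)² + (k·y)² = k²(x² + y²). Each prime p ≡ 1 (mod 4) is itself a sum of two squares; find a² by testing p − a² for a perfect square:
  17: 17 − 1² = 16 = 4² ⇒ 17 = 1² + 4².
  53: 53 − 1² = 52, 53 − 2² = 49 = 7² ⇒ 53 = 2² + 7².
  Combine using the Brahmagupta–Fibonacci identity (a² + b²)(c² + d²) = (ac − bd)² + (ad + bc)² = (ac + bd)² + (ad − bc)²:
  17 · 53 = 901: from (1² + 4²)(2² + 7²), take (1·2 − 4·7, 1·7 + 4·2) = (2 − 28, 7 + 8) = (-26, 15); dropping signs (only squares matter) gives (26, 15); check 26² + 15² = 676 + 225 = 901 ✓.
  Scale by k = 2: (2·26, 2·15) = (52, 30).
Step 4: Order so x ≤ y and verify: 30² + 52² = 900 + 2704 = 3604 = n. ✓

n = 3604 = 30² + 52² (one valid representation with x ≤ y).


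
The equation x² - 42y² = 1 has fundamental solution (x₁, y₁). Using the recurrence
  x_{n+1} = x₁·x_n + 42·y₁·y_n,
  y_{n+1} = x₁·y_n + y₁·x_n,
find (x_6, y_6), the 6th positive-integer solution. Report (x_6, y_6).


Step 1: Find the fundamental solution (x₁, y₁) of x² - 42y² = 1.
  Expand √42 as a continued fraction. a₀ = ⌊√42⌋ = 6; iterate m_{k+1} = d_k·a_k − m_k, d_{k+1} = (42 − m_{k+1}²)/d_k, a_{k+1} = ⌊(a₀ + m_{k+1})/d_{k+1}⌋ (starting m₀ = 0, d₀ = 1), with convergents p_k = a_k·p_{k-1} + p_{k-2}, q_k = a_k·q_{k-1} + q_{k-2} (p₋₁ = 1, q₋₁ = 0):
  k = 0: a₀ = 6; p₀/q₀ = 6/1; p₀² − 42·q₀² = 36 − 42 = -6.
  k = 1: m = 6, d = 6, a = ⌊(6 + 6)/6⌋ = 2; p/q = (2·6 + 1)/(2·1 + 0) = 13/2; p² − 42·q² = 169 − 168 = 1.
  The first convergent with p² − 42·q² = 1 gives the fundamental solution (x₁, y₁) = (13, 2).
Step 2: Apply the recurrence (x_{n+1}, y_{n+1}) = (x₁x_n + 42y₁y_n, x₁y_n + y₁x_n) repeatedly.
  From (x_1, y_1) = (13, 2): x_2 = 13·13 + 42·2·2 = 337; y_2 = 13·2 + 2·13 = 52.
  From (x_2, y_2) = (337, 52): x_3 = 13·337 + 42·2·52 = 8749; y_3 = 13·52 + 2·337 = 1350.
  From (x_3, y_3) = (8749, 1350): x_4 = 13·8749 + 42·2·1350 = 227137; y_4 = 13·1350 + 2·8749 = 35048.
  From (x_4, y_4) = (227137, 35048): x_5 = 13·227137 + 42·2·35048 = 5896813; y_5 = 13·35048 + 2·227137 = 909898.
  From (x_5, y_5) = (5896813, 909898): x_6 = 13·5896813 + 42·2·909898 = 153090001; y_6 = 13·909898 + 2·5896813 = 23622300.
Step 3: Verify x_6² - 42·y_6² = 23436548406180001 - 23436548406180000 = 1 (should be 1). ✓

(x_1, y_1) = (13, 2); (x_6, y_6) = (153090001, 23622300).


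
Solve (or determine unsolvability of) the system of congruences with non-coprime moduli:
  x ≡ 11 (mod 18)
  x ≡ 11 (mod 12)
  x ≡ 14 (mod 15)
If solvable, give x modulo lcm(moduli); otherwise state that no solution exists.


Moduli 18, 12, 15 are not pairwise coprime, so CRT works modulo lcm(m_i) when all pairwise compatibility conditions hold.
Pairwise compatibility: gcd(m_i, m_j) must divide a_i - a_j for every pair.
Merge one congruence at a time:
  Start: x ≡ 11 (mod 18).
  Combine with x ≡ 11 (mod 12): gcd(18, 12) = 6; 11 - 11 = 0, which IS divisible by 6, so compatible.
    Write x = 11 + 18·t and substitute into x ≡ 11 (mod 12): 18·t ≡ 11 − 11 = 0 (mod 12).
    Divide the congruence (and modulus) by g = 6: 3·t ≡ 0 (mod 2).
    Reduce coefficients mod 2: 1·t ≡ 0 (mod 2).
    So t ≡ 0 (mod 2).
    Then x = 11 + 18·0 = 11, valid modulo lcm(18, 12) = 36: x ≡ 11 (mod 36).
  Combine with x ≡ 14 (mod 15): gcd(36, 15) = 3; 14 - 11 = 3, which IS divisible by 3, so compatible.
    Write x = 11 + 36·t and substitute into x ≡ 14 (mod 15): 36·t ≡ 14 − 11 = 3 (mod 15).
    Divide the congruence (and modulus) by g = 3: 12·t ≡ 1 (mod 5).
    Reduce coefficients mod 5: 2·t ≡ 1 (mod 5).
    The inverse of 2 mod 5 is 3 (since 2·3 = 6 = 1·5 + 1), so t ≡ 3·1 = 3 ≡ 3 (mod 5).
    Then x = 11 + 36·3 = 119, valid modulo lcm(36, 15) = 180: x ≡ 119 (mod 180).
Verify: 119 mod 18 = 11, 119 mod 12 = 11, 119 mod 15 = 14.

x ≡ 119 (mod 180).


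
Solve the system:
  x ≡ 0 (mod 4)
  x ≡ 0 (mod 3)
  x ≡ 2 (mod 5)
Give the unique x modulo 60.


Moduli 4, 3, 5 are pairwise coprime; by CRT there is a unique solution modulo M = 4 · 3 · 5 = 60.
Solve pairwise, accumulating the modulus:
  Start with x ≡ 0 (mod 4).
  Combine with x ≡ 0 (mod 3): since gcd(4, 3) = 1, we get a unique residue mod 12.
    Write x = 0 + 4·t and substitute into x ≡ 0 (mod 3): 4·t ≡ 0 − 0 = 0 (mod 3).
    Reduce coefficients mod 3: 1·t ≡ 0 (mod 3).
    So t ≡ 0 (mod 3).
    Then x = 0 + 4·0 = 0, valid modulo lcm(4, 3) = 12: x ≡ 0 (mod 12).
  Combine with x ≡ 2 (mod 5): since gcd(12, 5) = 1, we get a unique residue mod 60.
    Write x = 0 + 12·t and substitute into x ≡ 2 (mod 5): 12·t ≡ 2 − 0 = 2 (mod 5).
    Reduce coefficients mod 5: 2·t ≡ 2 (mod 5).
    The inverse of 2 mod 5 is 3 (since 2·3 = 6 = 1·5 + 1), so t ≡ 3·2 = 6 ≡ 1 (mod 5).
    Then x = 0 + 12·1 = 12, valid modulo lcm(12, 5) = 60: x ≡ 12 (mod 60).
Verify: 12 mod 4 = 0 ✓, 12 mod 3 = 0 ✓, 12 mod 5 = 2 ✓.

x ≡ 12 (mod 60).


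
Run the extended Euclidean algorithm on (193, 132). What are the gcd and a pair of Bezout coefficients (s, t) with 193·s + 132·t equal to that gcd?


Euclidean algorithm on (193, 132) — divide until remainder is 0:
  193 = 1 · 132 + 61
  132 = 2 · 61 + 10
  61 = 6 · 10 + 1
  10 = 10 · 1 + 0
gcd(193, 132) = 1.
Track Bezout coefficients alongside the remainders: start with r₀ = 193 = a·1 + b·0 (s = 1, t = 0) and r₁ = 132 = a·0 + b·1 (s = 0, t = 1); each new remainder r_{k+1} = r_{k-1} − q_k·r_k inherits s_{k+1} = s_{k-1} − q_k·s_k, t_{k+1} = t_{k-1} − q_k·t_k, so r_k = a·s_k + b·t_k at every step:
  q = 1: r = 61, s = 1 − 1·0 = 1, t = 0 − 1·1 = -1  (check: 193·1 + 132·(-1) = 61)
  q = 2: r = 10, s = 0 − 2·1 = -2, t = 1 − 2·(-1) = 3  (check: 193·(-2) + 132·3 = 10)
  q = 6: r = 1, s = 1 − 6·(-2) = 13, t = -1 − 6·3 = -19  (check: 193·13 + 132·(-19) = 1)
The row with r = 1 (the gcd) gives the Bezout coefficients s = 13, t = -19.
Result: 193 · (13) + 132 · (-19) = 1.

gcd(193, 132) = 1; s = 13, t = -19 (check: 193·13 + 132·(-19) = 1).


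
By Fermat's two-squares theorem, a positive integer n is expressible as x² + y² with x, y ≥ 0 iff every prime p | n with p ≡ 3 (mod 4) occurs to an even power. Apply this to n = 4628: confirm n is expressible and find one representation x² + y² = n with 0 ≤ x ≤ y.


Step 1: Factor n = 4628 = 2^2 · 13 · 89.
Step 2: Check the mod-4 condition on each prime factor: 2 = 2 (special); 13 ≡ 1 (mod 4), exponent 1; 89 ≡ 1 (mod 4), exponent 1.
All primes ≡ 3 (mod 4) appear to even exponent (or don't appear), so by the two-squares theorem n IS expressible as a sum of two squares.
Step 3: Build a representation. Group n = k² · m with k = 2 and m = 13 · 89 = 1157 (a product of primes ≡ 1 (mod 4)); a representation of m scales to one of n via (k·x)² + (k·y)² = k²(x² + y²). Each prime p ≡ 1 (mod 4) is itself a sum of two squares; find a² by testing p − a² for a perfect square:
  13: 13 − 1² = 12, 13 − 2² = 9 = 3² ⇒ 13 = 2² + 3².
  89: 89 − 1² = 88, 89 − 2² = 85, 89 − 3² = 80, 89 − 4² = 73, 89 − 5² = 64 = 8² ⇒ 89 = 5² + 8².
  Combine using the Brahmagupta–Fibonacci identity (a² + b²)(c² + d²) = (ac − bd)² + (ad + bc)² = (ac + bd)² + (ad − bc)²:
  13 · 89 = 1157: from (2² + 3²)(5² + 8²), take (2·5 − 3·8, 2·8 + 3·5) = (10 − 24, 16 + 15) = (-14, 31); dropping signs (only squares matter) gives (14, 31); check 14² + 31² = 196 + 961 = 1157 ✓.
  Scale by k = 2: (2·14, 2·31) = (28, 62).
Step 4: Order so x ≤ y and verify: 28² + 62² = 784 + 3844 = 4628 = n. ✓

n = 4628 = 28² + 62² (one valid representation with x ≤ y).


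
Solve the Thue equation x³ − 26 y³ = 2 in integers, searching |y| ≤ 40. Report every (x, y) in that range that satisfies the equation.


The equation is x³ - 26y³ = 2. For fixed y, x³ = 26·y³ + 2, so a solution requires the RHS to be a perfect cube.
Strategy: iterate y from -40 to 40, compute RHS = 26·y³ + 2, and check whether it is a (positive or negative) perfect cube.
Check small values of y:
  y = 0: RHS = 2 is not a perfect cube.
  y = 1: RHS = 28 is not a perfect cube.
  y = -1: RHS = -24 is not a perfect cube.
  y = 2: RHS = 210 is not a perfect cube.
  y = -2: RHS = -206 is not a perfect cube.
  y = 3: RHS = 704 is not a perfect cube.
  y = -3: RHS = -700 is not a perfect cube.
Continuing the search up to |y| = 40 finds no solutions either.
No (x, y) in the scanned range satisfies the equation.

No integer solutions with |y| ≤ 40.


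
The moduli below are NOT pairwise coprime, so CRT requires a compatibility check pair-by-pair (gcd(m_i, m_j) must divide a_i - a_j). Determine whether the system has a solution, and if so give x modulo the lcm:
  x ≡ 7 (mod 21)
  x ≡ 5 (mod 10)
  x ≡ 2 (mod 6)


Moduli 21, 10, 6 are not pairwise coprime, so CRT works modulo lcm(m_i) when all pairwise compatibility conditions hold.
Pairwise compatibility: gcd(m_i, m_j) must divide a_i - a_j for every pair.
Merge one congruence at a time:
  Start: x ≡ 7 (mod 21).
  Combine with x ≡ 5 (mod 10): gcd(21, 10) = 1; 5 - 7 = -2, which IS divisible by 1, so compatible.
    Write x = 7 + 21·t and substitute into x ≡ 5 (mod 10): 21·t ≡ 5 − 7 = -2 (mod 10).
    Reduce coefficients mod 10: 1·t ≡ 8 (mod 10).
    So t ≡ 8 (mod 10).
    Then x = 7 + 21·8 = 175, valid modulo lcm(21, 10) = 210: x ≡ 175 (mod 210).
  Combine with x ≡ 2 (mod 6): gcd(210, 6) = 6, and 2 - 175 = -173 is NOT divisible by 6.
    ⇒ system is inconsistent (no integer solution).

No solution (the system is inconsistent).


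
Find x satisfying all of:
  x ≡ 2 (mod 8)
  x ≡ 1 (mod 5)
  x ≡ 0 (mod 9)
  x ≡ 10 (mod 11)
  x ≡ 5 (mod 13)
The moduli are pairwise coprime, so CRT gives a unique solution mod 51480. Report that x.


Product of moduli M = 8 · 5 · 9 · 11 · 13 = 51480.
Merge one congruence at a time:
  Start: x ≡ 2 (mod 8).
  Combine with x ≡ 1 (mod 5); new modulus lcm = 40.
    Write x = 2 + 8·t and substitute into x ≡ 1 (mod 5): 8·t ≡ 1 − 2 = -1 (mod 5).
    Reduce coefficients mod 5: 3·t ≡ 4 (mod 5).
    The inverse of 3 mod 5 is 2 (since 3·2 = 6 = 1·5 + 1), so t ≡ 2·4 = 8 ≡ 3 (mod 5).
    Then x = 2 + 8·3 = 26, valid modulo lcm(8, 5) = 40: x ≡ 26 (mod 40).
  Combine with x ≡ 0 (mod 9); new modulus lcm = 360.
    Write x = 26 + 40·t and substitute into x ≡ 0 (mod 9): 40·t ≡ 0 − 26 = -26 (mod 9).
    Reduce coefficients mod 9: 4·t ≡ 1 (mod 9).
    The inverse of 4 mod 9 is 7 (since 4·7 = 28 = 3·9 + 1), so t ≡ 7·1 = 7 ≡ 7 (mod 9).
    Then x = 26 + 40·7 = 306, valid modulo lcm(40, 9) = 360: x ≡ 306 (mod 360).
  Combine with x ≡ 10 (mod 11); new modulus lcm = 3960.
    Write x = 306 + 360·t and substitute into x ≡ 10 (mod 11): 360·t ≡ 10 − 306 = -296 (mod 11).
    Reduce coefficients mod 11: 8·t ≡ 1 (mod 11).
    The inverse of 8 mod 11 is 7 (since 8·7 = 56 = 5·11 + 1), so t ≡ 7·1 = 7 ≡ 7 (mod 11).
    Then x = 306 + 360·7 = 2826, valid modulo lcm(360, 11) = 3960: x ≡ 2826 (mod 3960).
  Combine with x ≡ 5 (mod 13); new modulus lcm = 51480.
    Write x = 2826 + 3960·t and substitute into x ≡ 5 (mod 13): 3960·t ≡ 5 − 2826 = -2821 (mod 13).
    Reduce coefficients mod 13: 8·t ≡ 0 (mod 13).
    The inverse of 8 mod 13 is 5 (since 8·5 = 40 = 3·13 + 1), so t ≡ 5·0 = 0 ≡ 0 (mod 13).
    Then x = 2826 + 3960·0 = 2826, valid modulo lcm(3960, 13) = 51480: x ≡ 2826 (mod 51480).
Verify against each original: 2826 mod 8 = 2, 2826 mod 5 = 1, 2826 mod 9 = 0, 2826 mod 11 = 10, 2826 mod 13 = 5.

x ≡ 2826 (mod 51480).


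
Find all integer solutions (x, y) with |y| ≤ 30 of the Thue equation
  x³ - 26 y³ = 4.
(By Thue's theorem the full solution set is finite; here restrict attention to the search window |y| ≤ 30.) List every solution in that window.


The equation is x³ - 26y³ = 4. For fixed y, x³ = 26·y³ + 4, so a solution requires the RHS to be a perfect cube.
Strategy: iterate y from -30 to 30, compute RHS = 26·y³ + 4, and check whether it is a (positive or negative) perfect cube.
Check small values of y:
  y = 0: RHS = 4 is not a perfect cube.
  y = 1: RHS = 30 is not a perfect cube.
  y = -1: RHS = -22 is not a perfect cube.
  y = 2: RHS = 212 is not a perfect cube.
  y = -2: RHS = -204 is not a perfect cube.
  y = 3: RHS = 706 is not a perfect cube.
  y = -3: RHS = -698 is not a perfect cube.
Continuing the search up to |y| = 30 finds no solutions either.
No (x, y) in the scanned range satisfies the equation.

No integer solutions with |y| ≤ 30.


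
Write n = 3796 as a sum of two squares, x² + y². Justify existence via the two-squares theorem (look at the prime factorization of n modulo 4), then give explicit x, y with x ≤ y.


Step 1: Factor n = 3796 = 2^2 · 13 · 73.
Step 2: Check the mod-4 condition on each prime factor: 2 = 2 (special); 13 ≡ 1 (mod 4), exponent 1; 73 ≡ 1 (mod 4), exponent 1.
All primes ≡ 3 (mod 4) appear to even exponent (or don't appear), so by the two-squares theorem n IS expressible as a sum of two squares.
Step 3: Build a representation. Group n = k² · m with k = 2 and m = 13 · 73 = 949 (a product of primes ≡ 1 (mod 4)); a representation of m scales to one of n via (k·x)² + (k·y)² = k²(x² + y²). Each prime p ≡ 1 (mod 4) is itself a sum of two squares; find a² by testing p − a² for a perfect square:
  13: 13 − 1² = 12, 13 − 2² = 9 = 3² ⇒ 13 = 2² + 3².
  73: 73 − 1² = 72, 73 − 2² = 69, 73 − 3² = 64 = 8² ⇒ 73 = 3² + 8².
  Combine using the Brahmagupta–Fibonacci identity (a² + b²)(c² + d²) = (ac − bd)² + (ad + bc)² = (ac + bd)² + (ad − bc)²:
  13 · 73 = 949: from (2² + 3²)(3² + 8²), take (2·3 − 3·8, 2·8 + 3·3) = (6 − 24, 16 + 9) = (-18, 25); dropping signs (only squares matter) gives (18, 25); check 18² + 25² = 324 + 625 = 949 ✓.
  Scale by k = 2: (2·18, 2·25) = (36, 50).
Step 4: Order so x ≤ y and verify: 36² + 50² = 1296 + 2500 = 3796 = n. ✓

n = 3796 = 36² + 50² (one valid representation with x ≤ y).


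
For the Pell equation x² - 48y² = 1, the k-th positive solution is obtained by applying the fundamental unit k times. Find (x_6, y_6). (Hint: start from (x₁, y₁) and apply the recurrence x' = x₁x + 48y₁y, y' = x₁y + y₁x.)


Step 1: Find the fundamental solution (x₁, y₁) of x² - 48y² = 1.
  Expand √48 as a continued fraction. a₀ = ⌊√48⌋ = 6; iterate m_{k+1} = d_k·a_k − m_k, d_{k+1} = (48 − m_{k+1}²)/d_k, a_{k+1} = ⌊(a₀ + m_{k+1})/d_{k+1}⌋ (starting m₀ = 0, d₀ = 1), with convergents p_k = a_k·p_{k-1} + p_{k-2}, q_k = a_k·q_{k-1} + q_{k-2} (p₋₁ = 1, q₋₁ = 0):
  k = 0: a₀ = 6; p₀/q₀ = 6/1; p₀² − 48·q₀² = 36 − 48 = -12.
  k = 1: m = 6, d = 12, a = ⌊(6 + 6)/12⌋ = 1; p/q = (1·6 + 1)/(1·1 + 0) = 7/1; p² − 48·q² = 49 − 48 = 1.
  The first convergent with p² − 48·q² = 1 gives the fundamental solution (x₁, y₁) = (7, 1).
Step 2: Apply the recurrence (x_{n+1}, y_{n+1}) = (x₁x_n + 48y₁y_n, x₁y_n + y₁x_n) repeatedly.
  From (x_1, y_1) = (7, 1): x_2 = 7·7 + 48·1·1 = 97; y_2 = 7·1 + 1·7 = 14.
  From (x_2, y_2) = (97, 14): x_3 = 7·97 + 48·1·14 = 1351; y_3 = 7·14 + 1·97 = 195.
  From (x_3, y_3) = (1351, 195): x_4 = 7·1351 + 48·1·195 = 18817; y_4 = 7·195 + 1·1351 = 2716.
  From (x_4, y_4) = (18817, 2716): x_5 = 7·18817 + 48·1·2716 = 262087; y_5 = 7·2716 + 1·18817 = 37829.
  From (x_5, y_5) = (262087, 37829): x_6 = 7·262087 + 48·1·37829 = 3650401; y_6 = 7·37829 + 1·262087 = 526890.
Step 3: Verify x_6² - 48·y_6² = 13325427460801 - 13325427460800 = 1 (should be 1). ✓

(x_1, y_1) = (7, 1); (x_6, y_6) = (3650401, 526890).
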